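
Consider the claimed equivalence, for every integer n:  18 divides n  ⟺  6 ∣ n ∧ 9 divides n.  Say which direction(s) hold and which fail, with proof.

Both directions hold.

(⟹) If 18 ∣ n, write n = 18q. Since 18 = 3·6, n = 6·(3q), so 6 ∣ n; and since 18 = 2·9, n = 9·(2q), so 9 ∣ n.

(⟸) Suppose 6 ∣ n and 9 ∣ n. Any common multiple of 6 and 9 is a multiple of their lcm; here lcm(6, 9) = 6·9/gcd(6, 9) = 54/3 = 18, so 18 ∣ n.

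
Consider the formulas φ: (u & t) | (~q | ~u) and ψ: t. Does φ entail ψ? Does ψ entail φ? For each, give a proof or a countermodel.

Not equivalent: only (⇐) holds.

(←) Assume the antecedent. If u is true, the antecedent forces (u = T, q = F, t = T) or (u = T, q = T, t = T), and (u & t) | (~q | ~u) holds there. If u is false, (u & t) | (~q | ~u) reduces to true regardless of the other variables. Either way (u & t) | (~q | ~u) holds.

(→) This fails. Under u = F, q = F, t = F, the left side is true but the right side is false.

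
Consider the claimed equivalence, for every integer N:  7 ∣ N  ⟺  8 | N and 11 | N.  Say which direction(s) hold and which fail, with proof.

Both directions fail.

(→) This fails: take N = 7. Certainly 7 ∣ 7, but 8 ∤ 7.

(←) This fails: take N = 88. Both 8 ∣ 88 and 11 ∣ 88, yet 88 is not a multiple of 7 (since 88 = 12·7 + 4), so 7 ∤ 88.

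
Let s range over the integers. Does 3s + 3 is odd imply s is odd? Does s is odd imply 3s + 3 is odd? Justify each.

Neither implication holds.

(→) This fails: s = 6 gives 3s + 3 = 21, which is odd, but 6 is even, not odd.

(←) This also fails: s = 5 is odd, but 3s + 3 = 18 is even, not odd.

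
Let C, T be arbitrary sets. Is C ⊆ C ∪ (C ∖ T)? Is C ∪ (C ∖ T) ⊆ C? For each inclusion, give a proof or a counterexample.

The two sets are equal.

(⟹) Let x ∈ C. Then either x ∈ C and x ∉ T; or x ∈ C ∩ T. In each case x ∈ C ∪ (C ∖ T), so C ⊆ C ∪ (C ∖ T).

(⟸) Let x ∈ C ∪ (C ∖ T). Then either x ∈ C and x ∉ T; or x ∈ C ∩ T. In each case x ∈ C, so C ∪ (C ∖ T) ⊆ C.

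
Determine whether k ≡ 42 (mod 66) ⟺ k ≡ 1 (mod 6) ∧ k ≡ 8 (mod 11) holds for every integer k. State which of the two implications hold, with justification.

(⟹) This fails: k = 42 gives 42 ≡ 42 (mod 66) but 42 ≡ 0 (mod 6), so the conjunction on the right does not hold.

(⟸) This fails: k = 19 satisfies both congruences on the right (19 ≡ 1 mod 6 and 19 ≡ 8 mod 11) yet 19 ≡ 19 (mod 66), not 42.

Both directions fail.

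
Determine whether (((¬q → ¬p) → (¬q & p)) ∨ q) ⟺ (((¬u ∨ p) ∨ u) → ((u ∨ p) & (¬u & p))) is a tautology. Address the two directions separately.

(⇒) fails; (⇐) holds.

[⇒] This fails. Under p = F, q = T, u = F, the left side is true but the right side is false.

[⇐] Assume the antecedent. If p is true, ((¬q → ¬p) → (¬q & p)) ∨ q reduces to true regardless of the other variables. If p is false, the antecedent cannot hold. Either way ((¬q → ¬p) → (¬q & p)) ∨ q holds.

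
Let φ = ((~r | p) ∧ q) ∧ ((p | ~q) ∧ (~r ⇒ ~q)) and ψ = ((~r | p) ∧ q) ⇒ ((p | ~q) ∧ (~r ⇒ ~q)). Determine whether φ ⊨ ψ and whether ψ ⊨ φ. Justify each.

Only the forward implication holds.

(→) Assume the antecedent. If p is true, the antecedent forces (p = T, q = T, r = T), and the consequent holds there. If p is false, the antecedent cannot hold. Either way the consequent holds.

(←) This fails. Under p = F, q = F, r = F, the left side is false but the right side is true.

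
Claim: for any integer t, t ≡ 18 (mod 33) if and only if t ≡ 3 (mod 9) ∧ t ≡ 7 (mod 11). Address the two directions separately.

Only the converse holds.

Forward direction. This fails: t = 18 gives 18 ≡ 18 (mod 33) but 18 ≡ 0 (mod 9), so the conjunction on the right does not hold.

Converse. If t ≡ 3 (mod 9) and t ≡ 7 (mod 11), then by the Chinese remainder theorem t ≡ 84 (mod 99). Since 84 ≡ 18 (mod 33) and 33 ∣ 99, we get t ≡ 18 (mod 33).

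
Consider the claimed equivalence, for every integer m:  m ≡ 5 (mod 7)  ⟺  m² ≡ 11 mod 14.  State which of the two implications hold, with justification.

Forward direction. This fails: take m = 12. Then 12 ≡ 5 (mod 7), but 12² = 144 ≡ 4 (mod 14), not 11.

Converse. This fails: take m = 9. Then 9² = 81 ≡ 11 (mod 14), yet 9 ≡ 2 (mod 7), not 5.

Neither direction holds.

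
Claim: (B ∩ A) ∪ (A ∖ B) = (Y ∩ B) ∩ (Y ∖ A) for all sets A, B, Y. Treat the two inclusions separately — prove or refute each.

Neither inclusion holds.

Forward inclusion. This inclusion fails. Take A = {1}, B = ∅, Y = ∅; then 1 ∈ (B ∩ A) ∪ (A ∖ B) but 1 ∉ (Y ∩ B) ∩ (Y ∖ A).

Reverse inclusion. This inclusion fails. Take A = ∅, B = {1}, Y = {1}; then 1 ∈ (Y ∩ B) ∩ (Y ∖ A) but 1 ∉ (B ∩ A) ∪ (A ∖ B).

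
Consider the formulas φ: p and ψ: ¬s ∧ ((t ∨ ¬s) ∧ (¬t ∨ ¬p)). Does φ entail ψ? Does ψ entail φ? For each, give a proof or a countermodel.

(⇒) This fails. Under p = T, s = T, t = F, the left side is true but the right side is false.

(⇐) This fails. Under p = F, s = F, t = F, the left side is false but the right side is true.

Neither direction holds.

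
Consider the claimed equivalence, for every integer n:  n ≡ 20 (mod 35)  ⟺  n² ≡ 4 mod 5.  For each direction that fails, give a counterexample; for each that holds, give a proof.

Neither direction holds.

(→) This fails: take n = 20. Then 20 ≡ 20 (mod 35), but 20² = 400 ≡ 0 (mod 5), not 4.

(←) This fails: take n = 2. Then 2² = 4 ≡ 4 (mod 5), yet 2 ≡ 2 (mod 35), not 20.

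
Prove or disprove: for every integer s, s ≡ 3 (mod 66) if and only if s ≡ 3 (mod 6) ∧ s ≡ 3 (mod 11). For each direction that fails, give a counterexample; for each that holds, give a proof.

Equivalent; both directions hold.

(⟸) If s ≡ 3 (mod 6) and s ≡ 3 (mod 11), then by the Chinese remainder theorem s ≡ 3 (mod 66). This is exactly s ≡ 3 (mod 66).

(⟹) Suppose s ≡ 3 (mod 66); write s = 66j + 3. Since 6 ∣ 66, reducing mod 6 gives s ≡ 3 (mod 6); since 11 ∣ 66, reducing mod 11 gives s ≡ 3 (mod 11).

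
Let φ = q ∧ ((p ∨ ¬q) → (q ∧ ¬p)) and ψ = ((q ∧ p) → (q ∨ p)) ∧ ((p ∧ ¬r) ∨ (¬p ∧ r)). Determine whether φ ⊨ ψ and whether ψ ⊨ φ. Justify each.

(→) This fails. Under r = F, q = T, p = F, the left side is true but the right side is false.

(←) This fails. Under r = T, q = F, p = F, the left side is false but the right side is true.

Neither implication holds.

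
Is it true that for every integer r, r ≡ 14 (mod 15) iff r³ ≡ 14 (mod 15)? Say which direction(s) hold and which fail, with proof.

Equivalent; both directions hold.

Forward direction. Suppose r ≡ 14 (mod 15). Write r = 15j + 14. Then (15j + 14)³ = 3375j³ + 9450j² + 8820j + 2744 = 15(225j³ + 630j² + 588j + 182) + 14, so r³ ≡ 14 (mod 15).

Converse. Suppose r³ ≡ 14 (mod 15). The only residue r in {0, …, 14} with r³ ≡ 14 (mod 15) is r = 14, so r ≡ 14 (mod 15).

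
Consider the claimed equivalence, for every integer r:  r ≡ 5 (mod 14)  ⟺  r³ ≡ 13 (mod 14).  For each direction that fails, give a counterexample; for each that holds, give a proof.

Only the forward implication holds.

(⟹) Suppose r ≡ 5 (mod 14). Write r = 14j + 5. Then (14j + 5)³ = 2744j³ + 2940j² + 1050j + 125 = 14(196j³ + 210j² + 75j + 8) + 13, so r³ ≡ 13 (mod 14).

(⟸) This fails: take r = 3. Then 3³ = 27 ≡ 13 (mod 14), yet 3 ≡ 3 (mod 14), not 5.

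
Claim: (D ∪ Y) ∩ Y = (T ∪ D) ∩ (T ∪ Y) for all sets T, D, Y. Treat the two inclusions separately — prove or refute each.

Both inclusions fail.

(⊆) This inclusion fails. Take T = ∅, D = ∅, Y = {1}; then 1 ∈ (D ∪ Y) ∩ Y but 1 ∉ (T ∪ D) ∩ (T ∪ Y).

(⊇) This inclusion fails. Take T = {1}, D = ∅, Y = ∅; then 1 ∈ (T ∪ D) ∩ (T ∪ Y) but 1 ∉ (D ∪ Y) ∩ Y.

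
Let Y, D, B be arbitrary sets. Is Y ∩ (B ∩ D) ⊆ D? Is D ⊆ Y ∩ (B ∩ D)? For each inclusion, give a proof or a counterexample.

(⊆) holds; (⊇) fails.

(⟹) Let x ∈ Y ∩ (B ∩ D). Then x ∈ Y ∩ D ∩ B, from which x ∈ D.

(⟸) This inclusion fails. Take Y = ∅, D = {1}, B = ∅; then 1 ∈ D but 1 ∉ Y ∩ (B ∩ D).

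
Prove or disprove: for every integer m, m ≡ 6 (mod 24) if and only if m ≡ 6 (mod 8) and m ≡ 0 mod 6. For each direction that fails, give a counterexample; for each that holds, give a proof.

(⇐) If m ≡ 6 (mod 8) and m ≡ 0 (mod 6), then by the Chinese remainder theorem m ≡ 6 (mod 24). This is exactly m ≡ 6 (mod 24).

(⇒) Suppose m ≡ 6 (mod 24); write m = 24j + 6. Since 8 ∣ 24, reducing mod 8 gives m ≡ 6 (mod 8); since 6 ∣ 24, reducing mod 6 gives m ≡ 6 ≡ 0 (mod 6).

Both implications hold.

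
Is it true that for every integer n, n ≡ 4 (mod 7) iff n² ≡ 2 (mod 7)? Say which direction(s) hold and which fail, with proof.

(⇒) Suppose n ≡ 4 (mod 7). Write n = 7j + 4. Then (7j + 4)² = 49j² + 56j + 16 = 7(7j² + 8j + 2) + 2, so n² ≡ 2 (mod 7).

(⇐) This fails: take n = 3. Then 3² = 9 ≡ 2 (mod 7), yet 3 ≡ 3 (mod 7), not 4.

Only the forward implication holds.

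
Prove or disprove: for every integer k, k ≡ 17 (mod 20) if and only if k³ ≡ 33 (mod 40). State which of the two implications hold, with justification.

(⇐) The residues r modulo 40 with r³ ≡ 33 (mod 40) are exactly {17}, and each is ≡ 17 (mod 20).

(⇒) This fails: take k = 37. Then 37 ≡ 17 (mod 20), but 37³ = 50653 ≡ 13 (mod 40), not 33.

The forward direction fails; the converse holds.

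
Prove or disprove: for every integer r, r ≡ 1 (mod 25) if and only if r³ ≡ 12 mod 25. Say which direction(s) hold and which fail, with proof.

Both directions fail.

Forward direction. This fails: take r = 1. Then 1 ≡ 1 (mod 25), but 1³ = 1 ≡ 1 (mod 25), not 12.

Converse. This fails: take r = 8. Then 8³ = 512 ≡ 12 (mod 25), yet 8 ≡ 8 (mod 25), not 1.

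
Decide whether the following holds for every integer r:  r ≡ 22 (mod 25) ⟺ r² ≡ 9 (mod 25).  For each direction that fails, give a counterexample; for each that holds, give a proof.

Not equivalent: only (⇒) holds.

[⇒] Suppose r ≡ 22 (mod 25). Write r = 25j + 22. Then (25j + 22)² = 625j² + 1100j + 484 = 25(25j² + 44j + 19) + 9, so r² ≡ 9 (mod 25).

[⇐] This fails: take r = 3. Then 3² = 9 ≡ 9 (mod 25), yet 3 ≡ 3 (mod 25), not 22.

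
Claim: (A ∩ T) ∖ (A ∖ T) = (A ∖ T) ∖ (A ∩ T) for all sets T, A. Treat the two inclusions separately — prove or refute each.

Both inclusions fail.

(⊆) This inclusion fails. Take T = {1}, A = {1}; then 1 ∈ (A ∩ T) ∖ (A ∖ T) but 1 ∉ (A ∖ T) ∖ (A ∩ T).

(⊇) This inclusion fails. Take T = ∅, A = {1}; then 1 ∈ (A ∖ T) ∖ (A ∩ T) but 1 ∉ (A ∩ T) ∖ (A ∖ T).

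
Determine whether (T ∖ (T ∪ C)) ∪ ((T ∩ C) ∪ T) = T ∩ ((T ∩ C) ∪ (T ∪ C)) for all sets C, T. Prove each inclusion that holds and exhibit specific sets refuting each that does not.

Both inclusions hold; the sets are equal.

Forward inclusion. Let x ∈ (T ∖ (T ∪ C)) ∪ ((T ∩ C) ∪ T). Then either x ∈ T and x ∉ C; or x ∈ C ∩ T. In each case x ∈ T ∩ ((T ∩ C) ∪ (T ∪ C)), so (T ∖ (T ∪ C)) ∪ ((T ∩ C) ∪ T) ⊆ T ∩ ((T ∩ C) ∪ (T ∪ C)).

Reverse inclusion. Let x ∈ T ∩ ((T ∩ C) ∪ (T ∪ C)). Then either x ∈ T and x ∉ C; or x ∈ C ∩ T. In each case x ∈ (T ∖ (T ∪ C)) ∪ ((T ∩ C) ∪ T), so T ∩ ((T ∩ C) ∪ (T ∪ C)) ⊆ (T ∖ (T ∪ C)) ∪ ((T ∩ C) ∪ T).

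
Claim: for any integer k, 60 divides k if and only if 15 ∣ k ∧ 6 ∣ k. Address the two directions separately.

(→) If 60 ∣ k, write k = 60q. Since 60 = 4·15, k = 15·(4q), so 15 ∣ k; and since 60 = 10·6, k = 6·(10q), so 6 ∣ k.

(←) This fails: take k = 30. Both 15 ∣ 30 and 6 ∣ 30, yet 30 is not a multiple of 60 (since 30 = 0·60 + 30), so 60 ∤ 30.

The forward direction holds; the converse fails.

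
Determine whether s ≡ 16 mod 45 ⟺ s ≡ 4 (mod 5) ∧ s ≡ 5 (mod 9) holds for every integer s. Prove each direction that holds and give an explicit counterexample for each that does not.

Both directions fail.

(→) This fails: s = 16 gives 16 ≡ 16 (mod 45) but 16 ≡ 1 (mod 5), so the conjunction on the right does not hold.

(←) This fails: s = 14 satisfies both congruences on the right (14 ≡ 4 mod 5 and 14 ≡ 5 mod 9) yet 14 ≡ 14 (mod 45), not 16.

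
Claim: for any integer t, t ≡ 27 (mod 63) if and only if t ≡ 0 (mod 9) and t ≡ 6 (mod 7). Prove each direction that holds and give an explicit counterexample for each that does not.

The biconditional holds.

(→) Suppose t ≡ 27 (mod 63); write t = 63j + 27. Since 9 ∣ 63, reducing mod 9 gives t ≡ 27 ≡ 0 (mod 9); since 7 ∣ 63, reducing mod 7 gives t ≡ 27 ≡ 6 (mod 7).

(←) Conversely, if t ≡ 0 (mod 9) and t ≡ 6 (mod 7), then by the Chinese remainder theorem t ≡ 27 (mod 63). This is exactly t ≡ 27 (mod 63).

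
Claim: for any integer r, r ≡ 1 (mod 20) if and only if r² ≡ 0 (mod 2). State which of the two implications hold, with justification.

(→) This fails: take r = 1. Then 1 ≡ 1 (mod 20), but 1² = 1 ≡ 1 (mod 2), not 0.

(←) This fails: take r = 0. Then 0² = 0 ≡ 0 (mod 2), yet 0 ≡ 0 (mod 20), not 1.

Neither implication holds.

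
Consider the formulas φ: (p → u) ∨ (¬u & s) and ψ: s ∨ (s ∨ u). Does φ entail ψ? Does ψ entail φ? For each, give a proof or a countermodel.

(⇒) This fails. Under u = F, s = F, p = F, the left side is true but the right side is false.

(⇐) Assume the antecedent. If u is true, (p → u) ∨ (¬u & s) reduces to true regardless of the other variables. If u is false, the antecedent forces (u = F, s = T, p = F) or (u = F, s = T, p = T), and (p → u) ∨ (¬u & s) holds there. Either way (p → u) ∨ (¬u & s) holds.

Only the reverse direction holds.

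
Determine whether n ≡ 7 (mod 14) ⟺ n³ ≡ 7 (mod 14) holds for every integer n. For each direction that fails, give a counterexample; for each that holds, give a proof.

Both directions hold; the statement is true.

(⟹) Suppose n ≡ 7 (mod 14). Write n = 14j + 7. Then (14j + 7)³ = 2744j³ + 4116j² + 2058j + 343 = 14(196j³ + 294j² + 147j + 24) + 7, so n³ ≡ 7 (mod 14).

(⟸) Conversely, suppose n³ ≡ 7 (mod 14). The only residue r in {0, …, 13} with r³ ≡ 7 (mod 14) is r = 7, so n ≡ 7 (mod 14).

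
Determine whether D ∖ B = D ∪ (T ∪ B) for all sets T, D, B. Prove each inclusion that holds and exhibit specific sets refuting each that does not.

Forward inclusion. Let x ∈ D ∖ B. Then either x ∈ D and x ∉ T, B; or x ∈ T ∩ D and x ∉ B. In each case x ∈ D ∪ (T ∪ B), so D ∖ B ⊆ D ∪ (T ∪ B).

Reverse inclusion. This inclusion fails. Take T = {1}, D = ∅, B = ∅; then 1 ∈ D ∪ (T ∪ B) but 1 ∉ D ∖ B.

(⊆) holds; (⊇) fails.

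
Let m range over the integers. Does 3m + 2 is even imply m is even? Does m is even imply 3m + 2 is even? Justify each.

Both directions hold; the statement is true.

(⟹) Suppose 3m + 2 is even. Since 3 is odd, 3m and m have the same parity, so 3m + 2 ≡ m + 2 (mod 2). As 2 is even, 3m + 2 is even exactly when m is even. Thus m is even.

(⟸) Conversely, suppose m is even; write m = 2j. Then 3m + 2 = 3·(2j) + 2 = 2·3j + 2, which is even.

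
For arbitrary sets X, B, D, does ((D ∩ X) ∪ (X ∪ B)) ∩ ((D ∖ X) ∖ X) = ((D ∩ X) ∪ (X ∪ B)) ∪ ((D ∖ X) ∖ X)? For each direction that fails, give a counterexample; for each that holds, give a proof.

(⊆) Let x ∈ ((D ∩ X) ∪ (X ∪ B)) ∩ ((D ∖ X) ∖ X). Then x ∈ B ∩ D and x ∉ X, from which x ∈ ((D ∩ X) ∪ (X ∪ B)) ∪ ((D ∖ X) ∖ X).

(⊇) This inclusion fails. Take X = {1}, B = ∅, D = ∅; then 1 ∈ ((D ∩ X) ∪ (X ∪ B)) ∪ ((D ∖ X) ∖ X) but 1 ∉ ((D ∩ X) ∪ (X ∪ B)) ∩ ((D ∖ X) ∖ X).

Only the forward inclusion holds.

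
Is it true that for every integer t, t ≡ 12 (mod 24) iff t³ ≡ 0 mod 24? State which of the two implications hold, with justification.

(⟹) Suppose t ≡ 12 (mod 24). Write t = 24j + 12. Then (24j + 12)³ = 13824j³ + 20736j² + 10368j + 1728 = 24(576j³ + 864j² + 432j + 72) + 0, so t³ ≡ 0 (mod 24).

(⟸) This fails: take t = 0. Then 0³ = 0 ≡ 0 (mod 24), yet 0 ≡ 0 (mod 24), not 12.

Only the forward implication holds.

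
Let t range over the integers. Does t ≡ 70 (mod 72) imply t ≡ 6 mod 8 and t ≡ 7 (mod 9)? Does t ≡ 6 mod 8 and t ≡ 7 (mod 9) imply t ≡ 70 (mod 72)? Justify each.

(⟹) Suppose t ≡ 70 (mod 72); write t = 72j + 70. Since 8 ∣ 72, reducing mod 8 gives t ≡ 70 ≡ 6 (mod 8); since 9 ∣ 72, reducing mod 9 gives t ≡ 70 ≡ 7 (mod 9).

(⟸) Conversely, if t ≡ 6 (mod 8) and t ≡ 7 (mod 9), then by the Chinese remainder theorem t ≡ 70 (mod 72). This is exactly t ≡ 70 (mod 72).

The biconditional holds.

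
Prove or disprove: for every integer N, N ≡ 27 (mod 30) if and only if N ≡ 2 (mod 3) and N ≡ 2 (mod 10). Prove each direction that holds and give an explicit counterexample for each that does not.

(⟹) This fails: N = 27 gives 27 ≡ 27 (mod 30) but 27 ≡ 0 (mod 3), so the conjunction on the right does not hold.

(⟸) This fails: N = 2 satisfies both congruences on the right (2 ≡ 2 mod 3 and 2 ≡ 2 mod 10) yet 2 ≡ 2 (mod 30), not 27.

Both directions fail.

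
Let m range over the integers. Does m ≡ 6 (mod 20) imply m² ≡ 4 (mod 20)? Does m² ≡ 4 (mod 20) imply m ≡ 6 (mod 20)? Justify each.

(⇒) This fails: take m = 6. Then 6 ≡ 6 (mod 20), but 6² = 36 ≡ 16 (mod 20), not 4.

(⇐) This fails: take m = 2. Then 2² = 4 ≡ 4 (mod 20), yet 2 ≡ 2 (mod 20), not 6.

Neither direction holds.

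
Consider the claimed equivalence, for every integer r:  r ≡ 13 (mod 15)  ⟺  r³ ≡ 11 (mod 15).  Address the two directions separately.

(⇒) This fails: take r = 13. Then 13 ≡ 13 (mod 15), but 13³ = 2197 ≡ 7 (mod 15), not 11.

(⇐) This fails: take r = 11. Then 11³ = 1331 ≡ 11 (mod 15), yet 11 ≡ 11 (mod 15), not 13.

(⇒) fails and (⇐) fails.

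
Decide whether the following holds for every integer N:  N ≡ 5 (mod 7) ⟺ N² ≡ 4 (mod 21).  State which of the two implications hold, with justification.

Both directions fail.

(⇒) This fails: take N = 12. Then 12 ≡ 5 (mod 7), but 12² = 144 ≡ 18 (mod 21), not 4.

(⇐) This fails: take N = 2. Then 2² = 4 ≡ 4 (mod 21), yet 2 ≡ 2 (mod 7), not 5.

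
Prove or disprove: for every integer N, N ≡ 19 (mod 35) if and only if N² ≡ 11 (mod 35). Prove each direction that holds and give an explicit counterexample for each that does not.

(⟹) Suppose N ≡ 19 (mod 35). Write N = 35j + 19. Then (35j + 19)² = 1225j² + 1330j + 361 = 35(35j² + 38j + 10) + 11, so N² ≡ 11 (mod 35).

(⟸) This fails: take N = 9. Then 9² = 81 ≡ 11 (mod 35), yet 9 ≡ 9 (mod 35), not 19.

(⇒) holds; (⇐) fails.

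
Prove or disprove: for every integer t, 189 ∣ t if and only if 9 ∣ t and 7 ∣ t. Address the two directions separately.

(⇒) holds; (⇐) fails.

Converse. This fails: take t = 63. Both 9 ∣ 63 and 7 ∣ 63, yet 63 is not a multiple of 189 (since 63 = 0·189 + 63), so 189 ∤ 63.

Forward direction. If 189 ∣ t, write t = 189q. Since 189 = 21·9, t = 9·(21q), so 9 ∣ t; and since 189 = 27·7, t = 7·(27q), so 7 ∣ t.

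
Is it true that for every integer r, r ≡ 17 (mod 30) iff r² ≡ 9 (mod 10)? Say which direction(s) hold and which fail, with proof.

(⇒) Suppose r ≡ 17 (mod 30). Then r² ≡ 17² = 289 (mod 30), and since 10 ∣ 30, also r² ≡ 9 (mod 10).

(⇐) This fails: take r = 3. Then 3² = 9 ≡ 9 (mod 10), yet 3 ≡ 3 (mod 30), not 17.

(⇒) holds; (⇐) fails.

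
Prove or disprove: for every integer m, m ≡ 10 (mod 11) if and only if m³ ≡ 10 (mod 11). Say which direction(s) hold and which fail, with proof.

[⇒] Suppose m ≡ 10 (mod 11). Write m = 11j + 10. Then (11j + 10)³ = 1331j³ + 3630j² + 3300j + 1000 = 11(121j³ + 330j² + 300j + 90) + 10, so m³ ≡ 10 (mod 11).

[⇐] For the converse, argue contrapositively. If m ≢ 10 (mod 11), then m is congruent to one of 0, 1, 2, 3, 4, 5, 6, 7, 8, 9 modulo 11, and these give m³ ≡ 0, 1, 8, 5, 9, 4, 7, 2, 6, 3 respectively — never 10.

The biconditional holds.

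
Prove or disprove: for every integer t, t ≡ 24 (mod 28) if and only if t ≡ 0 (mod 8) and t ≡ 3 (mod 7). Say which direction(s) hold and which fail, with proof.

Only the reverse direction holds.

[⇒] This fails: t = 52 gives 52 ≡ 24 (mod 28) but 52 ≡ 4 (mod 8), so the conjunction on the right does not hold.

[⇐] Conversely, if t ≡ 0 (mod 8) and t ≡ 3 (mod 7), then by the Chinese remainder theorem t ≡ 24 (mod 56). Since 24 ≡ 24 (mod 28) and 28 ∣ 56, we get t ≡ 24 (mod 28).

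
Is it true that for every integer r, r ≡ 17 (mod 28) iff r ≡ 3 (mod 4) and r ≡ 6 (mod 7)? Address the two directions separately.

Neither implication holds.

(⟹) This fails: r = 17 gives 17 ≡ 17 (mod 28) but 17 ≡ 1 (mod 4), so the conjunction on the right does not hold.

(⟸) This fails: r = 27 satisfies both congruences on the right (27 ≡ 3 mod 4 and 27 ≡ 6 mod 7) yet 27 ≡ 27 (mod 28), not 17.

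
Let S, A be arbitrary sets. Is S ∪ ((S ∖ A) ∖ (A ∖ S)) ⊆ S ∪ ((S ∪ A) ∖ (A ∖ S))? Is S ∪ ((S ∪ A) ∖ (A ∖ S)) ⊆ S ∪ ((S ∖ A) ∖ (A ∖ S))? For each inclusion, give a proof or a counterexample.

The two sets are equal.

Forward inclusion. Let x ∈ S ∪ ((S ∖ A) ∖ (A ∖ S)). Then either x ∈ S and x ∉ A; or x ∈ S ∩ A. In each case x ∈ S ∪ ((S ∪ A) ∖ (A ∖ S)), so S ∪ ((S ∖ A) ∖ (A ∖ S)) ⊆ S ∪ ((S ∪ A) ∖ (A ∖ S)).

Reverse inclusion. Let x ∈ S ∪ ((S ∪ A) ∖ (A ∖ S)). Then either x ∈ S and x ∉ A; or x ∈ S ∩ A. In each case x ∈ S ∪ ((S ∖ A) ∖ (A ∖ S)), so S ∪ ((S ∪ A) ∖ (A ∖ S)) ⊆ S ∪ ((S ∖ A) ∖ (A ∖ S)).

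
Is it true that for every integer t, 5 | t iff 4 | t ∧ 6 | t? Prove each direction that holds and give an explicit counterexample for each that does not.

[⇒] This fails: take t = 5. Certainly 5 ∣ 5, but 4 ∤ 5.

[⇐] This fails: take t = 12. Both 4 ∣ 12 and 6 ∣ 12, yet 12 is not a multiple of 5 (since 12 = 2·5 + 2), so 5 ∤ 12.

Both directions fail.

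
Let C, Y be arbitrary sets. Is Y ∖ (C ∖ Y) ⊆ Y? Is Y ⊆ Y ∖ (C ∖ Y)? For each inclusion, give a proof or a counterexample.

(⊆) Let x ∈ Y ∖ (C ∖ Y). Then either x ∈ Y and x ∉ C; or x ∈ C ∩ Y. In each case x ∈ Y, so Y ∖ (C ∖ Y) ⊆ Y.

(⊇) Let x ∈ Y. Then either x ∈ Y and x ∉ C; or x ∈ C ∩ Y. In each case x ∈ Y ∖ (C ∖ Y), so Y ⊆ Y ∖ (C ∖ Y).

Both inclusions hold; the sets are equal.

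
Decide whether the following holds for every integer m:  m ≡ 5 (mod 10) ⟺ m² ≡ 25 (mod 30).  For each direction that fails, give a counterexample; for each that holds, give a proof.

Only the reverse direction holds.

Forward direction. This fails: take m = 15. Then 15 ≡ 5 (mod 10), but 15² = 225 ≡ 15 (mod 30), not 25.

Converse. The residues r modulo 30 with r² ≡ 25 (mod 30) are exactly {5, 25}, and each is ≡ 5 (mod 10).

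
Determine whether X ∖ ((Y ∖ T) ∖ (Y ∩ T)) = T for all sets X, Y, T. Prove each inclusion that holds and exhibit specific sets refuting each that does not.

Both inclusions fail.

(⟹) This inclusion fails. Take X = {1}, Y = ∅, T = ∅; then 1 ∈ X ∖ ((Y ∖ T) ∖ (Y ∩ T)) but 1 ∉ T.

(⟸) This inclusion fails. Take X = ∅, Y = ∅, T = {1}; then 1 ∈ T but 1 ∉ X ∖ ((Y ∖ T) ∖ (Y ∩ T)).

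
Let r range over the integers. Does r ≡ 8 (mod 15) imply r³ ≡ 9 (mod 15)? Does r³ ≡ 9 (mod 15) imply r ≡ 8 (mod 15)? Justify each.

(⇒) This fails: take r = 8. Then 8 ≡ 8 (mod 15), but 8³ = 512 ≡ 2 (mod 15), not 9.

(⇐) This fails: take r = 9. Then 9³ = 729 ≡ 9 (mod 15), yet 9 ≡ 9 (mod 15), not 8.

Neither direction holds.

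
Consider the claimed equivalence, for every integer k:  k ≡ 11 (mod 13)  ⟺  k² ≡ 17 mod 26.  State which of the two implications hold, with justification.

(→) This fails: take k = 24. Then 24 ≡ 11 (mod 13), but 24² = 576 ≡ 4 (mod 26), not 17.

(←) This fails: take k = 15. Then 15² = 225 ≡ 17 (mod 26), yet 15 ≡ 2 (mod 13), not 11.

Neither direction holds.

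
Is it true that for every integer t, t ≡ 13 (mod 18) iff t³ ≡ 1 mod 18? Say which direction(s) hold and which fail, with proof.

[⇒] Suppose t ≡ 13 (mod 18). Write t = 18j + 13. Then (18j + 13)³ = 5832j³ + 12636j² + 9126j + 2197 = 18(324j³ + 702j² + 507j + 122) + 1, so t³ ≡ 1 (mod 18).

[⇐] This fails: take t = 1. Then 1³ = 1 ≡ 1 (mod 18), yet 1 ≡ 1 (mod 18), not 13.

(⇒) holds; (⇐) fails.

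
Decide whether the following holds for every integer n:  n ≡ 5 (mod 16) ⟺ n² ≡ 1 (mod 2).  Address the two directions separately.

(⟹) Suppose n ≡ 5 (mod 16). Then n² ≡ 5² = 25 (mod 16), and since 2 ∣ 16, also n² ≡ 1 (mod 2).

(⟸) This fails: take n = 1. Then 1² = 1 ≡ 1 (mod 2), yet 1 ≡ 1 (mod 16), not 5.

Only the forward direction holds.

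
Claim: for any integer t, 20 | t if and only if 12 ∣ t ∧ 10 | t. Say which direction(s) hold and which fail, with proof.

(→) This fails: take t = 20. Certainly 20 ∣ 20, but 12 ∤ 20.

(←) Suppose 12 ∣ t and 10 ∣ t. Any common multiple of 12 and 10 is a multiple of their lcm; here lcm(12, 10) = 12·10/gcd(12, 10) = 120/2 = 60, so 60 ∣ t. Since 20 ∣ 60, it follows that 20 ∣ t.

Not equivalent: only (⇐) holds.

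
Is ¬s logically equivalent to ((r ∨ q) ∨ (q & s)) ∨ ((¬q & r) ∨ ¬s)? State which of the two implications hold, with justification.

(→) Assume the antecedent. If r is true, the consequent reduces to true regardless of the other variables. If r is false, the antecedent forces (r = F, s = F, q = F) or (r = F, s = F, q = T), and the consequent holds there. Either way the consequent holds.

(←) This fails. Under r = T, s = T, q = F, the left side is false but the right side is true.

Only the forward implication holds.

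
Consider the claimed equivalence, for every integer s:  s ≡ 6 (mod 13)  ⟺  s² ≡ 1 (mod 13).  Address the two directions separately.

Neither direction holds.

Forward direction. This fails: take s = 6. Then 6 ≡ 6 (mod 13), but 6² = 36 ≡ 10 (mod 13), not 1.

Converse. This fails: take s = 1. Then 1² = 1 ≡ 1 (mod 13), yet 1 ≡ 1 (mod 13), not 6.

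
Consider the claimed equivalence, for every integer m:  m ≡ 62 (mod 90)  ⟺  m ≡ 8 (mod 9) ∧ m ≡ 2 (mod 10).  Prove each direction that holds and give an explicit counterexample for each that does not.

(←) If m ≡ 8 (mod 9) and m ≡ 2 (mod 10), then by the Chinese remainder theorem m ≡ 62 (mod 90). This is exactly m ≡ 62 (mod 90).

(→) Suppose m ≡ 62 (mod 90); write m = 90j + 62. Since 9 ∣ 90, reducing mod 9 gives m ≡ 62 ≡ 8 (mod 9); since 10 ∣ 90, reducing mod 10 gives m ≡ 62 ≡ 2 (mod 10).

Equivalent; both directions hold.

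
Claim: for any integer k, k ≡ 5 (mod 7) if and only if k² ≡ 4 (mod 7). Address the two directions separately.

(⟹) Suppose k ≡ 5 (mod 7). Write k = 7j + 5. Then (7j + 5)² = 49j² + 70j + 25 = 7(7j² + 10j + 3) + 4, so k² ≡ 4 (mod 7).

(⟸) This fails: take k = 2. Then 2² = 4 ≡ 4 (mod 7), yet 2 ≡ 2 (mod 7), not 5.

(⇒) holds; (⇐) fails.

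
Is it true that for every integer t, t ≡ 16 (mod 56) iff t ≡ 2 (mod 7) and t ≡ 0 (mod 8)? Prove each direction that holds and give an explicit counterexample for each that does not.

Both directions hold.

(⇐) If t ≡ 2 (mod 7) and t ≡ 0 (mod 8), then by the Chinese remainder theorem t ≡ 16 (mod 56). This is exactly t ≡ 16 (mod 56).

(⇒) Suppose t ≡ 16 (mod 56); write t = 56j + 16. Since 7 ∣ 56, reducing mod 7 gives t ≡ 16 ≡ 2 (mod 7); since 8 ∣ 56, reducing mod 8 gives t ≡ 16 ≡ 0 (mod 8).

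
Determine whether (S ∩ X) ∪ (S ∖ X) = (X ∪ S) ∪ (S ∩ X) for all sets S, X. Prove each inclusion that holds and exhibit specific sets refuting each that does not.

The sets are not equal: only the forward inclusion holds.

(⊇) This inclusion fails. Take S = ∅, X = {1}; then 1 ∈ (X ∪ S) ∪ (S ∩ X) but 1 ∉ (S ∩ X) ∪ (S ∖ X).

(⊆) Let x ∈ (S ∩ X) ∪ (S ∖ X). Then either x ∈ S and x ∉ X; or x ∈ S ∩ X. In each case x ∈ (X ∪ S) ∪ (S ∩ X), so (S ∩ X) ∪ (S ∖ X) ⊆ (X ∪ S) ∪ (S ∩ X).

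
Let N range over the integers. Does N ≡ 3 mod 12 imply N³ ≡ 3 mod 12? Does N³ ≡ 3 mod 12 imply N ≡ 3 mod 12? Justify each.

(⇐) Suppose N³ ≡ 3 (mod 12). The only residue r in {0, …, 11} with r³ ≡ 3 (mod 12) is r = 3, so N ≡ 3 (mod 12).

(⇒) Suppose N ≡ 3 mod 12. Write N = 12j + 3. Then (12j + 3)³ = 1728j³ + 1296j² + 324j + 27 = 12(144j³ + 108j² + 27j + 2) + 3, so N³ ≡ 3 (mod 12).

Both implications hold.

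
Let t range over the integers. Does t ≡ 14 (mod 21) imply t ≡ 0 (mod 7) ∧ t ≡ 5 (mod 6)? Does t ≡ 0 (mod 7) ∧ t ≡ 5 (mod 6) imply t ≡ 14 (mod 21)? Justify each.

The forward direction fails; the converse holds.

(→) This fails: t = 14 gives 14 ≡ 14 (mod 21) but 14 ≡ 2 (mod 6), so the conjunction on the right does not hold.

(←) Conversely, if t ≡ 0 (mod 7) and t ≡ 5 (mod 6), then by the Chinese remainder theorem t ≡ 35 (mod 42). Since 35 ≡ 14 (mod 21) and 21 ∣ 42, we get t ≡ 14 (mod 21).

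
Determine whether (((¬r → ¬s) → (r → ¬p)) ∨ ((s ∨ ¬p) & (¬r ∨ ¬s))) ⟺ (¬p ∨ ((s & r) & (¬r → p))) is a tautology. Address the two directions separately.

(⇒) This fails. Under s = F, p = T, r = F, the left side is true but the right side is false.

(⇐) This fails. Under s = T, p = T, r = T, the left side is false but the right side is true.

(⇒) fails and (⇐) fails.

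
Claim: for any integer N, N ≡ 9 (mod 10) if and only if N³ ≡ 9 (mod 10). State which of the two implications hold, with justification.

Both directions hold.

(→) Suppose N ≡ 9 (mod 10). Write N = 10j + 9. Then (10j + 9)³ = 1000j³ + 2700j² + 2430j + 729 = 10(100j³ + 270j² + 243j + 72) + 9, so N³ ≡ 9 (mod 10).

(←) For the converse, argue contrapositively. If N ≢ 9 (mod 10), then N is congruent to one of 0, 1, 2, 3, 4, 5, 6, 7, 8 modulo 10, and these give N³ ≡ 0, 1, 8, 7, 4, 5, 6, 3, 2 respectively — never 9.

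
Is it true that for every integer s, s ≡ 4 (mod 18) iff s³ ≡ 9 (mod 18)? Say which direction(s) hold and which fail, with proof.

(⟹) This fails: take s = 4. Then 4 ≡ 4 (mod 18), but 4³ = 64 ≡ 10 (mod 18), not 9.

(⟸) This fails: take s = 3. Then 3³ = 27 ≡ 9 (mod 18), yet 3 ≡ 3 (mod 18), not 4.

(⇒) fails and (⇐) fails.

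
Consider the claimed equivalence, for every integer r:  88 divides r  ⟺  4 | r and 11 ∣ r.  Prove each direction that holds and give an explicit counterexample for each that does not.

Not equivalent: only (⇒) holds.

(⟹) If 88 ∣ r, write r = 88q. Since 88 = 22·4, r = 4·(22q), so 4 ∣ r; and since 88 = 8·11, r = 11·(8q), so 11 ∣ r.

(⟸) This fails: take r = 44. Both 4 ∣ 44 and 11 ∣ 44, yet 44 is not a multiple of 88 (since 44 = 0·88 + 44), so 88 ∤ 44.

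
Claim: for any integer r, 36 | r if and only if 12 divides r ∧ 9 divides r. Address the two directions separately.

[⇒] If 36 ∣ r, write r = 36q. Since 36 = 3·12, r = 12·(3q), so 12 ∣ r; and since 36 = 4·9, r = 9·(4q), so 9 ∣ r.

[⇐] Suppose 12 ∣ r and 9 ∣ r. Any common multiple of 12 and 9 is a multiple of their lcm; here lcm(12, 9) = 12·9/gcd(12, 9) = 108/3 = 36, so 36 ∣ r.

Both directions hold; the statement is true.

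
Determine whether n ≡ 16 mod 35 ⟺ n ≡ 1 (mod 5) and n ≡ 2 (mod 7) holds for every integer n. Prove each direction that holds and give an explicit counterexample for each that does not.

(⟹) Suppose n ≡ 16 (mod 35); write n = 35j + 16. Since 5 ∣ 35, reducing mod 5 gives n ≡ 16 ≡ 1 (mod 5); since 7 ∣ 35, reducing mod 7 gives n ≡ 16 ≡ 2 (mod 7).

(⟸) Conversely, if n ≡ 1 (mod 5) and n ≡ 2 (mod 7), then by the Chinese remainder theorem n ≡ 16 (mod 35). This is exactly n ≡ 16 (mod 35).

The biconditional holds.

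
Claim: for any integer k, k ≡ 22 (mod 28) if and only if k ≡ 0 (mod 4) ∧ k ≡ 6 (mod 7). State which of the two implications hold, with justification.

(⇒) This fails: k = 22 gives 22 ≡ 22 (mod 28) but 22 ≡ 2 (mod 4), so the conjunction on the right does not hold.

(⇐) This fails: k = 20 satisfies both congruences on the right (20 ≡ 0 mod 4 and 20 ≡ 6 mod 7) yet 20 ≡ 20 (mod 28), not 22.

(⇒) fails and (⇐) fails.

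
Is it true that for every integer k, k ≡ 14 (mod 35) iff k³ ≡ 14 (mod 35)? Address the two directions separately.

Both directions hold.

(⟸) Suppose k³ ≡ 14 (mod 35). The only residue r in {0, …, 34} with r³ ≡ 14 (mod 35) is r = 14, so k ≡ 14 (mod 35).

(⟹) Suppose k ≡ 14 (mod 35). Write k = 35j + 14. Then (35j + 14)³ = 42875j³ + 51450j² + 20580j + 2744 = 35(1225j³ + 1470j² + 588j + 78) + 14, so k³ ≡ 14 (mod 35).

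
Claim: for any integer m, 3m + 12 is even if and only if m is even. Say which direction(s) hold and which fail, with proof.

[⇒] Suppose 3m + 12 is even. Since 3 is odd, 3m and m have the same parity, so 3m + 12 ≡ m + 12 (mod 2). As 12 is even, 3m + 12 is even exactly when m is even. Thus m is even.

[⇐] Conversely, suppose m is even; write m = 2j. Then 3m + 12 = 3·(2j) + 12 = 2·3j + 12, which is even.

Both directions hold.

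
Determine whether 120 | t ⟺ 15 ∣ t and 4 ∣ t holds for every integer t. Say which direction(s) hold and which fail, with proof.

The forward direction holds; the converse fails.

(⟹) If 120 ∣ t, write t = 120q. Since 120 = 8·15, t = 15·(8q), so 15 ∣ t; and since 120 = 30·4, t = 4·(30q), so 4 ∣ t.

(⟸) This fails: take t = 60. Both 15 ∣ 60 and 4 ∣ 60, yet 60 is not a multiple of 120 (since 60 = 0·120 + 60), so 120 ∤ 60.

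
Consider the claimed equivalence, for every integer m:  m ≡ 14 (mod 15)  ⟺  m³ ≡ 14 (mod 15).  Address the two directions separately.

(→) Suppose m ≡ 14 (mod 15). Write m = 15j + 14. Then (15j + 14)³ = 3375j³ + 9450j² + 8820j + 2744 = 15(225j³ + 630j² + 588j + 182) + 14, so m³ ≡ 14 (mod 15).

(←) Conversely, suppose m³ ≡ 14 (mod 15). The only residue r in {0, …, 14} with r³ ≡ 14 (mod 15) is r = 14, so m ≡ 14 (mod 15).

Both directions hold; the statement is true.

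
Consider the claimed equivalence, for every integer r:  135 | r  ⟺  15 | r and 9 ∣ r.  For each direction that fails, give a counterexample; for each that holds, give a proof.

(⇒) If 135 ∣ r, write r = 135q. Since 135 = 9·15, r = 15·(9q), so 15 ∣ r; and since 135 = 15·9, r = 9·(15q), so 9 ∣ r.

(⇐) This fails: take r = 45. Both 15 ∣ 45 and 9 ∣ 45, yet 45 is not a multiple of 135 (since 45 = 0·135 + 45), so 135 ∤ 45.

Only the forward implication holds.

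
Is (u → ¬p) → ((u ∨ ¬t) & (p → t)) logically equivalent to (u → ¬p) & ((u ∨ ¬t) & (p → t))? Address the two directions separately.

(⇒) This fails. Under t = F, u = T, p = T, the left side is true but the right side is false.

(⇐) Assume the antecedent. If t is true, the antecedent forces (t = T, u = T, p = F), and the consequent holds there. If t is false, the antecedent forces (t = F, u = F, p = F) or (t = F, u = T, p = F), and the consequent holds there. Either way the consequent holds.

Not equivalent: only (⇐) holds.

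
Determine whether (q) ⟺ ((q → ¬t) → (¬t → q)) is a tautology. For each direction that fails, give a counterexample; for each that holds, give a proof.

Only the forward direction holds.

Forward direction. Assume the antecedent. If q is true, (q → ¬t) → (¬t → q) reduces to true regardless of the other variables. If q is false, the antecedent cannot hold. Either way (q → ¬t) → (¬t → q) holds.

Converse. This fails. Under q = F, t = T, the left side is false but the right side is true.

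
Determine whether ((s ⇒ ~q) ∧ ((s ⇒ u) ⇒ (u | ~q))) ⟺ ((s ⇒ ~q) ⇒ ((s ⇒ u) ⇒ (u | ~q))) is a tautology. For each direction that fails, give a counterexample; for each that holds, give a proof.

The forward direction holds; the converse fails.

(⟹) Assume the antecedent. If u is true, the consequent reduces to true regardless of the other variables. If u is false, the antecedent forces (s = F, u = F, q = F) or (s = T, u = F, q = F), and the consequent holds there. Either way the consequent holds.

(⟸) This fails. Under s = T, u = F, q = T, the left side is false but the right side is true.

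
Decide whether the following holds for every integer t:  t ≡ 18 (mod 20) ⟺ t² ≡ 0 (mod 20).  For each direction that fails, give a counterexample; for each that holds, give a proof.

(⇒) This fails: take t = 18. Then 18 ≡ 18 (mod 20), but 18² = 324 ≡ 4 (mod 20), not 0.

(⇐) This fails: take t = 0. Then 0² = 0 ≡ 0 (mod 20), yet 0 ≡ 0 (mod 20), not 18.

Neither direction holds.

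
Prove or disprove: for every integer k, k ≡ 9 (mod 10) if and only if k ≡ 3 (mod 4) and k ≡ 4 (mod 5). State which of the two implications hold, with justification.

(⇐) If k ≡ 3 (mod 4) and k ≡ 4 (mod 5), then by the Chinese remainder theorem k ≡ 19 (mod 20). Since 19 ≡ 9 (mod 10) and 10 ∣ 20, we get k ≡ 9 (mod 10).

(⇒) This fails: k = 9 gives 9 ≡ 9 (mod 10) but 9 ≡ 1 (mod 4), so the conjunction on the right does not hold.

The forward direction fails; the converse holds.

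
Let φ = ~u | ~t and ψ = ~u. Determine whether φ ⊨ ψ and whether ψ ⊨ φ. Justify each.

Not equivalent: only (⇐) holds.

(⟹) This fails. Under u = T, t = F, the left side is true but the right side is false.

(⟸) Assume the antecedent. If u is true, the antecedent cannot hold. If u is false, ~u | ~t reduces to true regardless of the other variables. Either way ~u | ~t holds.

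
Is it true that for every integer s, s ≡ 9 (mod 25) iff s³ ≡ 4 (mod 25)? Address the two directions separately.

Both directions hold.

(→) Suppose s ≡ 9 (mod 25). Write s = 25j + 9. Then (25j + 9)³ = 15625j³ + 16875j² + 6075j + 729 = 25(625j³ + 675j² + 243j + 29) + 4, so s³ ≡ 4 (mod 25).

(←) Conversely, suppose s³ ≡ 4 (mod 25). The only residue r in {0, …, 24} with r³ ≡ 4 (mod 25) is r = 9, so s ≡ 9 (mod 25).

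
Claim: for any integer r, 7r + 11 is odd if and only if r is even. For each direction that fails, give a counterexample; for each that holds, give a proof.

[⇐] Suppose r is even; write r = 2j. Then 7r + 11 = 7·(2j) + 11 = 2·7j + 11, which is odd.

[⇒] Suppose 7r + 11 is odd. Since 7 is odd, 7r and r have the same parity, so 7r + 11 ≡ r + 11 (mod 2). As 11 is odd, 7r + 11 is odd exactly when r is even. Thus r is even.

The biconditional holds.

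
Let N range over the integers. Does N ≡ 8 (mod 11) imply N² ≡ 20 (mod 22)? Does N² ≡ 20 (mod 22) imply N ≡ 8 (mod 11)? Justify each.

Neither direction holds.

(⟹) This fails: take N = 19. Then 19 ≡ 8 (mod 11), but 19² = 361 ≡ 9 (mod 22), not 20.

(⟸) This fails: take N = 14. Then 14² = 196 ≡ 20 (mod 22), yet 14 ≡ 3 (mod 11), not 8.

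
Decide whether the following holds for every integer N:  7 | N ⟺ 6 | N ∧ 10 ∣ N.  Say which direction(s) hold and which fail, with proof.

(⇒) This fails: take N = 7. Certainly 7 ∣ 7, but 6 ∤ 7.

(⇐) This fails: take N = 30. Both 6 ∣ 30 and 10 ∣ 30, yet 30 is not a multiple of 7 (since 30 = 4·7 + 2), so 7 ∤ 30.

Neither direction holds.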